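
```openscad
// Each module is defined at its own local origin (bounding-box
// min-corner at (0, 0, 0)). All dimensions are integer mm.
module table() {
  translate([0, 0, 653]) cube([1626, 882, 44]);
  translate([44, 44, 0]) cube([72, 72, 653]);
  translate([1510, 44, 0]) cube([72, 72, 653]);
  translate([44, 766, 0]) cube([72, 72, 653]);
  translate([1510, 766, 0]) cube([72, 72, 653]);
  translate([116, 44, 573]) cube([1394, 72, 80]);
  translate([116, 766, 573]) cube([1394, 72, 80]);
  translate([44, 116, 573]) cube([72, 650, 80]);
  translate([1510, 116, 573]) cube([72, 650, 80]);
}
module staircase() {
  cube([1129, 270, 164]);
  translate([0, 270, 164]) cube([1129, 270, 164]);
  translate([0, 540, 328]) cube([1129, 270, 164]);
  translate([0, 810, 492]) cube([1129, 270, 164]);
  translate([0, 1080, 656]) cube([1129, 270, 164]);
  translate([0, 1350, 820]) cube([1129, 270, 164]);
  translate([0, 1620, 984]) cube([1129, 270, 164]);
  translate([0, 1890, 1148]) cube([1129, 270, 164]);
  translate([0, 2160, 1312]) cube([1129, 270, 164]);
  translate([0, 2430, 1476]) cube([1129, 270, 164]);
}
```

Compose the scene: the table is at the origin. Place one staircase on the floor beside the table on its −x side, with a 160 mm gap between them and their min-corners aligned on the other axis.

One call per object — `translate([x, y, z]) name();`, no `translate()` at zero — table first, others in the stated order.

table();
translate([-1289, 0, 0]) staircase();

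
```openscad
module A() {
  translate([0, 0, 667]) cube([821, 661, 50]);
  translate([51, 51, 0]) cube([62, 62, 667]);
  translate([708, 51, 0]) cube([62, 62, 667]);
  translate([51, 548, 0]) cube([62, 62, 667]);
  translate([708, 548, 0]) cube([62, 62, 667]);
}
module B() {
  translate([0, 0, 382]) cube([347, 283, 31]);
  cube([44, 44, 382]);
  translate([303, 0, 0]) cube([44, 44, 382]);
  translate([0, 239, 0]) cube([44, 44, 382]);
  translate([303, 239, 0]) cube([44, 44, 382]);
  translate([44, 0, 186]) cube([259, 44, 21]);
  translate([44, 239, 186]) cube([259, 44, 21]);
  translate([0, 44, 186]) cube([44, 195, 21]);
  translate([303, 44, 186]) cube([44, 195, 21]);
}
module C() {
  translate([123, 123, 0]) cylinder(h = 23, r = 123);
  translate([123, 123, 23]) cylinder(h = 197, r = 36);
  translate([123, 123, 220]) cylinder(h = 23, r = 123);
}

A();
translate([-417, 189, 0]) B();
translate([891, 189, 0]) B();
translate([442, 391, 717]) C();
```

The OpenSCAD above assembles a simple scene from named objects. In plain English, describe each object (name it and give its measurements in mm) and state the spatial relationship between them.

A is a table: top 821 mm (x) × 661 mm (y), 50 mm thick, upper face at z = 717 mm, on four 62×62 mm square legs, each inset 51 mm from the nearest pair of top edges, running from z = 0 to the bottom of the top.

B is a simple wooden stool: a rectangular seat 347 mm (x) by 283 mm (y), 31 mm thick, top face at z = 413 mm, on four square legs, each 44×44 mm in cross-section. The legs rest on z = 0, each flush with a corner of the seat. Four stretchers, 44 mm wide and 21 mm tall, connect adjacent legs with their undersides at z = 186 mm, each running between the inner faces of the legs it joins and aligned with the legs' outer faces on the other axis.

C is a spool: two coaxial disc flanges of radius 123 mm and thickness 23 mm, joined by a core cylinder of radius 36 mm and height 197 mm. The lower flange rests on z = 0 and the three cylinders share a vertical axis.

Two stools sit around the table at the −x, +x sides. The spool is on top of the table.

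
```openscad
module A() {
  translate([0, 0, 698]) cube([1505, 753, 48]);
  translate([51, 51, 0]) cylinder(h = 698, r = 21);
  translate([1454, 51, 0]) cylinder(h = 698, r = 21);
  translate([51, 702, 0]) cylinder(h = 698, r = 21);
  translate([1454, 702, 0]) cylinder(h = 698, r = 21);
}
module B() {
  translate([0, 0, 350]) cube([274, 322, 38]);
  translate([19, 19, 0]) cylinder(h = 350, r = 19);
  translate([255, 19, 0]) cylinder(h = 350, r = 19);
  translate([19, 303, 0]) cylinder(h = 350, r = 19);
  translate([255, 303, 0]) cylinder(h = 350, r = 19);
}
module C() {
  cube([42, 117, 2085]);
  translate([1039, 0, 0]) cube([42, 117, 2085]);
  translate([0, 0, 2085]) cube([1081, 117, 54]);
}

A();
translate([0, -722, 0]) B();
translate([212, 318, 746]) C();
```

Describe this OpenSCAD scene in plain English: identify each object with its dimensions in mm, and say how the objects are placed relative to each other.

A is a table: top 1505 mm (x) × 753 mm (y), 48 mm thick, upper face at z = 746 mm, on four round legs of 42 mm diameter, each leg's bounding box inset 30 mm from the nearest pair of top edges, running from z = 0 to the bottom of the top.

B is a four-legged stool. The seat is a 274×322×38 mm slab whose top surface is at z = 388 mm; four round legs, each 38 mm in diameter, run from the floor (z = 0) to the underside of the seat, each leg's axis is inset half a diameter from the nearest pair of seat edges (so the leg's bounding box is flush with the corner).

C is a rectangular door frame: two vertical jambs of 42×117 mm section, 2085 mm tall, with a clear opening 997 mm wide between their inner faces. A header 54 mm tall and 117 mm deep lies on top of the jambs and spans the full outside width.

The stool is on the floor beside the table on its −y side. The door frame is on top of the table, centred.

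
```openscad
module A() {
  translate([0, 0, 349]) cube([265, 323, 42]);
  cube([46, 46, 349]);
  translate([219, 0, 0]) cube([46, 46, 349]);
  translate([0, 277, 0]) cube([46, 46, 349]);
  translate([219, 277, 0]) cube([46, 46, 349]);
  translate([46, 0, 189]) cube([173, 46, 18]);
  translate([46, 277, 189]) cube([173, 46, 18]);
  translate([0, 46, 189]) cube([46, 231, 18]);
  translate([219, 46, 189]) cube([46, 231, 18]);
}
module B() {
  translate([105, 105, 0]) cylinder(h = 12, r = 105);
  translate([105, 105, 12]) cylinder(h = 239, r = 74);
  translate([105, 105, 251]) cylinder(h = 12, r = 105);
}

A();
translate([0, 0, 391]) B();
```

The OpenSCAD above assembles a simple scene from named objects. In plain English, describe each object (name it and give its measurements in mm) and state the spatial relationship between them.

A is a four-legged stool. The seat is 265×323 mm, 42 mm thick, top at z = 391 mm. It stands on four square legs, each 46×46 mm in cross-section, from z = 0 to the seat underside, each flush with a corner of the seat. Four stretchers, 46 mm wide and 18 mm tall, connect adjacent legs with their undersides at z = 189 mm, each running between the inner faces of the legs it joins and aligned with the legs' outer faces on the other axis.

B is a spool: two coaxial disc flanges of radius 105 mm and thickness 12 mm, joined by a core cylinder of radius 74 mm and height 239 mm. The lower flange rests on z = 0 and the three cylinders share a vertical axis.

The spool is on top of the stool.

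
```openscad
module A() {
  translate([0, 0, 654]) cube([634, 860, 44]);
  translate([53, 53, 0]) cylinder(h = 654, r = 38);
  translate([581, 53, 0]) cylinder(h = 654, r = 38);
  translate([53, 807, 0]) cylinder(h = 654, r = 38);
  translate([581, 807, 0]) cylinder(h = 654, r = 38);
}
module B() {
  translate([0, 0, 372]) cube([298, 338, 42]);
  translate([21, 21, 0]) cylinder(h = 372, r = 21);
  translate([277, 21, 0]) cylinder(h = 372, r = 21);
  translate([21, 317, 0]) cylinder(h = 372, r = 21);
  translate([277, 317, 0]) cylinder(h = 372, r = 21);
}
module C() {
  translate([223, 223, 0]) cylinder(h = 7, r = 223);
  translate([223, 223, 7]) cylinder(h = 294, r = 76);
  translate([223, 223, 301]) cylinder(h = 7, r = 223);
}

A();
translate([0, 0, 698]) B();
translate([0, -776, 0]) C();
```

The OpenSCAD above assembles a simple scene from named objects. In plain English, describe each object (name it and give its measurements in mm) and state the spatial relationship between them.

A is a table: top 634 mm (x) × 860 mm (y), 44 mm thick, upper face at z = 698 mm, on four round legs of 76 mm diameter, each leg's bounding box inset 15 mm from the nearest pair of top edges, running from z = 0 to the bottom of the top.

B is a simple wooden stool: a rectangular seat 298 mm (x) by 338 mm (y), 42 mm thick, top face at z = 414 mm, on four round legs, each 42 mm in diameter. The legs rest on z = 0, each leg's axis is inset half a diameter from the nearest pair of seat edges (so the leg's bounding box is flush with the corner).

C is a spool: two coaxial disc flanges of radius 223 mm and thickness 7 mm, joined by a core cylinder of radius 76 mm and height 294 mm. The lower flange rests on z = 0 and the three cylinders share a vertical axis.

The stool is on top of the table. The spool is on the floor beside the table on its −y side.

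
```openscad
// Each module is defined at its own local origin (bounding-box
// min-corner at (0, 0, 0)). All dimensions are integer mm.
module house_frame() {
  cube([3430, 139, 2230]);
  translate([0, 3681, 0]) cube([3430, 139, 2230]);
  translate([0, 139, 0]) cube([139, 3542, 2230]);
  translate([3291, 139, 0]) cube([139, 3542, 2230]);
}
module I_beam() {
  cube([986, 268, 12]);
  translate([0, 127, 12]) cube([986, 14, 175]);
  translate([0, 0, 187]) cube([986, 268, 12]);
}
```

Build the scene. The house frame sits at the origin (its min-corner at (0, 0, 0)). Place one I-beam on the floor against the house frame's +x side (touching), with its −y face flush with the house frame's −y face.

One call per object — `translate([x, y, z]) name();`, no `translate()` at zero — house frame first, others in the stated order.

house_frame();
translate([3430, 0, 0]) I_beam();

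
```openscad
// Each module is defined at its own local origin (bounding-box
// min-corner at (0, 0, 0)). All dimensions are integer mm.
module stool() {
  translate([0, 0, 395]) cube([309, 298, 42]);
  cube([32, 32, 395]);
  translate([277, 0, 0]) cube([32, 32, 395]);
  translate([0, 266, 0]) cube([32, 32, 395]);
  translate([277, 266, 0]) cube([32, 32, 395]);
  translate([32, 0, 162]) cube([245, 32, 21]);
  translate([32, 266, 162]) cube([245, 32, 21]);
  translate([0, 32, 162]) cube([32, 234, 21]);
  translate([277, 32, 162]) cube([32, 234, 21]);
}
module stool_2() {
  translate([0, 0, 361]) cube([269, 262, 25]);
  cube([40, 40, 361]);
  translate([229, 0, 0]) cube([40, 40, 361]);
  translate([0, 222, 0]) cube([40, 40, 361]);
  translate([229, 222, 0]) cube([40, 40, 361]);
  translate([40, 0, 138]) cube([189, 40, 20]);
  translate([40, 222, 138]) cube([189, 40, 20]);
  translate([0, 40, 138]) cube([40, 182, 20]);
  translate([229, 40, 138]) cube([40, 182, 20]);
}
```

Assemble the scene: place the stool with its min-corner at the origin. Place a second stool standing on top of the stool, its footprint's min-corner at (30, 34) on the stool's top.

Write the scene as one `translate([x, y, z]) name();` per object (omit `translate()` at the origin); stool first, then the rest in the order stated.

stool();
translate([30, 34, 437]) stool_2();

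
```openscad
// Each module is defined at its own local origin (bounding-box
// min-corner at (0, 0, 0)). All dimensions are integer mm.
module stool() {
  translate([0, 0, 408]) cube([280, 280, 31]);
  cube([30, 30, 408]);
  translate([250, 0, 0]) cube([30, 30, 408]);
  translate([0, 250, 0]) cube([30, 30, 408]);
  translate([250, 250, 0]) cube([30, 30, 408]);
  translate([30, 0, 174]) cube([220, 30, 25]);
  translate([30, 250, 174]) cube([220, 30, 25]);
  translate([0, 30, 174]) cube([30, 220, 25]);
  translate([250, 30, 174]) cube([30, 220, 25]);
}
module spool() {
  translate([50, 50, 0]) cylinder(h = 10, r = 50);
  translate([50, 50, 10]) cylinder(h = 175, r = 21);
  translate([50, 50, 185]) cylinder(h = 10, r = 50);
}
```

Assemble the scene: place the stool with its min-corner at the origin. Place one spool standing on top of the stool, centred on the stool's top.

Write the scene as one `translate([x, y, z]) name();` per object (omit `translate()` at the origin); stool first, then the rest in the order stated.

stool();
translate([90, 90, 439]) spool();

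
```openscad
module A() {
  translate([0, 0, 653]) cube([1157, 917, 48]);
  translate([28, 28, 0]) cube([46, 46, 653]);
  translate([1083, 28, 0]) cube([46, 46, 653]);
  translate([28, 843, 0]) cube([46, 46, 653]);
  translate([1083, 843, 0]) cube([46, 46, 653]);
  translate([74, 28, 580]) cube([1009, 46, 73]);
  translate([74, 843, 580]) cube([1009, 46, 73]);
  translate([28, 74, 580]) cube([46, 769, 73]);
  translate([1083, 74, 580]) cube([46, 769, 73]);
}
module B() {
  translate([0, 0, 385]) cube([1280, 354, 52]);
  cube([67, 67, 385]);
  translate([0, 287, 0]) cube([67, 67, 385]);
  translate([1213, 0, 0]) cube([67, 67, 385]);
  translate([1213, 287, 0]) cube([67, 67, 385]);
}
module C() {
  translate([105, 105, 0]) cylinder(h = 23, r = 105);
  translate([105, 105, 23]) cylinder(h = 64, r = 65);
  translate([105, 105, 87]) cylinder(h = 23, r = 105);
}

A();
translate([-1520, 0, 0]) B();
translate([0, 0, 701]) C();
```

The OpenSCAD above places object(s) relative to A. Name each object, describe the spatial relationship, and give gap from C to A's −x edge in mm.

A is a table. B is a bench. C is a spool. The bench is on the floor beside the table on its −x side. The spool is on top of the table. The gap from the spool to the table's −x edge is 0 mm.

The spool's min-x is at 0; the table's min-x is 0; gap = 0 mm.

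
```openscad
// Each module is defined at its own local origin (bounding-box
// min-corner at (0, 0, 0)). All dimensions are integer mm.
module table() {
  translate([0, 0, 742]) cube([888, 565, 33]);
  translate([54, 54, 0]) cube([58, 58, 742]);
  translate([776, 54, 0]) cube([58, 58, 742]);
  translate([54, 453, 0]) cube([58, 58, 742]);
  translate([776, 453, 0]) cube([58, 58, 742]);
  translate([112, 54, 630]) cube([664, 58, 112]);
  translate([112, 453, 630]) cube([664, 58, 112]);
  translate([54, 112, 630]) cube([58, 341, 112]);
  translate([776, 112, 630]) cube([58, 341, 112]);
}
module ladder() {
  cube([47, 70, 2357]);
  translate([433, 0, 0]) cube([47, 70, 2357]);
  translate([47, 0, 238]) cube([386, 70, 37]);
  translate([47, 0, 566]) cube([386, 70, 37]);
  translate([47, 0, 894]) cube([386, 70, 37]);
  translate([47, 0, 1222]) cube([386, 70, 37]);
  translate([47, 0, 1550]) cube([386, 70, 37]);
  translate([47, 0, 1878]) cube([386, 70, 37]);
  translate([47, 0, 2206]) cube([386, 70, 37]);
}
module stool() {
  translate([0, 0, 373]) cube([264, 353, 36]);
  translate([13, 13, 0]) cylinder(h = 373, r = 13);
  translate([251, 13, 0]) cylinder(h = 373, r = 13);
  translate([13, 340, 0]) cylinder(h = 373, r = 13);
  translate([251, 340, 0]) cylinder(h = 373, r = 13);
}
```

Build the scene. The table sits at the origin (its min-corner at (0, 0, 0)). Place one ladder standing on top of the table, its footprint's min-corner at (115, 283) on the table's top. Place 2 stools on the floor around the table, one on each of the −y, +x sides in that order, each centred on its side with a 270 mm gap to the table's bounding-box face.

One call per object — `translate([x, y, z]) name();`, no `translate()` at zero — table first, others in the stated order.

table();
translate([115, 283, 775]) ladder();
translate([312, -623, 0]) stool();
translate([1158, 106, 0]) stool();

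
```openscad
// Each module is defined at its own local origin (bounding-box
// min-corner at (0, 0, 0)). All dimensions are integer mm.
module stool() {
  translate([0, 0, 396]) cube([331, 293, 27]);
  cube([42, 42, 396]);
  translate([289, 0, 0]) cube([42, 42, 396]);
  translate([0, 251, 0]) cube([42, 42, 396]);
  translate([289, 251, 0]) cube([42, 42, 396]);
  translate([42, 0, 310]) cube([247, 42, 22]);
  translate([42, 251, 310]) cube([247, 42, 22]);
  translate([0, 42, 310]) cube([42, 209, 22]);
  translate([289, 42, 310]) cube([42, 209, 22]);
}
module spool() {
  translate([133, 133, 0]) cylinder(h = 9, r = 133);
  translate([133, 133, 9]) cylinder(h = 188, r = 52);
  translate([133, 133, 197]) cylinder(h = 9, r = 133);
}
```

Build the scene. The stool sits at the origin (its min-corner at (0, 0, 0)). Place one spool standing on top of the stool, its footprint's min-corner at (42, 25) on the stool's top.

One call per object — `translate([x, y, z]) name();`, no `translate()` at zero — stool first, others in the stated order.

stool();
translate([42, 25, 423]) spool();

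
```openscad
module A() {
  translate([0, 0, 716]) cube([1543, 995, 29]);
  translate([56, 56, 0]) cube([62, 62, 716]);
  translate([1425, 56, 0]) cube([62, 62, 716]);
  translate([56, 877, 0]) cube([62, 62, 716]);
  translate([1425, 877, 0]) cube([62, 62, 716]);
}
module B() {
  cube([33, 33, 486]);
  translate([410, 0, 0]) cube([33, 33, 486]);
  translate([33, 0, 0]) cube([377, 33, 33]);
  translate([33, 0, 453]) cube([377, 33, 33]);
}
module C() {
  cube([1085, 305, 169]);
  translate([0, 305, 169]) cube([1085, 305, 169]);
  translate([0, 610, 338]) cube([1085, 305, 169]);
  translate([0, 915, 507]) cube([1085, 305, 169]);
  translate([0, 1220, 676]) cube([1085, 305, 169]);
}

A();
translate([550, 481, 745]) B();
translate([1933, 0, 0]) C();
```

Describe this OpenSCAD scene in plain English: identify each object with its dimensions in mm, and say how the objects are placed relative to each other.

A is a table with a 1543×995 mm rectangular top, 29 mm thick, top surface at z = 745 mm, supported by four 62×62 mm square legs, each inset 56 mm from the nearest pair of top edges, running from the floor.

B is a picture frame with a 377×420 mm rectangular opening (x by z) and a uniform 33 mm border on every side. Frame depth is 33 mm along y. It is built from two vertical stiles running the full outside height and two horizontal rails spanning the gap between the stiles.

C is a straight staircase of 5 solid steps. Each step is 1085 mm wide (x), 305 mm deep (y, the going) and 169 mm tall (the rise). The first step rests on the floor; each subsequent step sits one going further in +y and one rise higher in +z, directly behind and above the previous step with no overlap.

The picture frame is on top of the table, centred. The staircase is on the floor beside the table on its +x side.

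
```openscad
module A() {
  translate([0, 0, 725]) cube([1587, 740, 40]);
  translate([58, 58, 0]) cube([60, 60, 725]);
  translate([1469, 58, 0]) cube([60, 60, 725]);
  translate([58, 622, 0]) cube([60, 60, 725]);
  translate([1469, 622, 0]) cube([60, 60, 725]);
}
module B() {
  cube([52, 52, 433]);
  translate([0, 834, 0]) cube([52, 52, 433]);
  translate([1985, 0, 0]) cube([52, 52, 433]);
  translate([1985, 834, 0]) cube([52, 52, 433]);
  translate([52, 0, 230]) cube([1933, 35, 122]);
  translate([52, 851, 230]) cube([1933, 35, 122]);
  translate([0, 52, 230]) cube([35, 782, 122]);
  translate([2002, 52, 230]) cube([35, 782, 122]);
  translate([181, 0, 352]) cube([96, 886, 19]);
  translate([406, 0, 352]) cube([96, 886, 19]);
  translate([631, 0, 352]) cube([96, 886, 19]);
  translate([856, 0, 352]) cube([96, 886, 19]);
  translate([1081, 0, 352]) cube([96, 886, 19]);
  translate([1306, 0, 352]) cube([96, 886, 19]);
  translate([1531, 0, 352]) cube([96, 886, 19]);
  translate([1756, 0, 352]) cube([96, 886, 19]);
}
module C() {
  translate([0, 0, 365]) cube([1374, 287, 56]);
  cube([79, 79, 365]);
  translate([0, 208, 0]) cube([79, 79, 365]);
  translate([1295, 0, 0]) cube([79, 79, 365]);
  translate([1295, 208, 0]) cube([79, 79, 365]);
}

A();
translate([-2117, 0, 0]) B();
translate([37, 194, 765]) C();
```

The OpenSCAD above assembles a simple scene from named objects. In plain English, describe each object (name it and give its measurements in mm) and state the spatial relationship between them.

A is a rectangular dining table. The top is 1587×740×40 mm with its upper surface at z = 765 mm. It stands on four 60×60 mm square legs, each inset 58 mm from the nearest pair of top edges, running from the floor to the underside of the top.

B is a bed frame 2037 mm long (x) by 886 mm wide (y). Four 52×52 mm corner posts, 433 mm tall, at the corners of the footprint. Four rails of 35 mm thickness and 122 mm height run between adjacent posts with their undersides at z = 230 mm, their outer faces flush with the outside of the frame (the two x-running rails run between the posts' inner faces; the two y-running rails run between the posts' inner faces). 8 slats, each 96 mm wide (x) and 19 mm thick, lie across the top of the two x-running rails, running the full 886 mm width of the frame in y; the slats are evenly spaced along x between the inner faces of the end posts with equal gaps (rounded down to the nearest mm) at the −x end and between each pair — any rounding remainder accumulates at the +x end.

C is a long wooden bench with a 1374 mm (x) × 287 mm (y) seat, 56 mm thick, its top surface 421 mm above the floor. Four 79 mm square legs at the seat corners, flush with the edges, run from z = 0 to the seat underside.

The bed frame is on the floor beside the table on its −x side. The bench is on top of the table.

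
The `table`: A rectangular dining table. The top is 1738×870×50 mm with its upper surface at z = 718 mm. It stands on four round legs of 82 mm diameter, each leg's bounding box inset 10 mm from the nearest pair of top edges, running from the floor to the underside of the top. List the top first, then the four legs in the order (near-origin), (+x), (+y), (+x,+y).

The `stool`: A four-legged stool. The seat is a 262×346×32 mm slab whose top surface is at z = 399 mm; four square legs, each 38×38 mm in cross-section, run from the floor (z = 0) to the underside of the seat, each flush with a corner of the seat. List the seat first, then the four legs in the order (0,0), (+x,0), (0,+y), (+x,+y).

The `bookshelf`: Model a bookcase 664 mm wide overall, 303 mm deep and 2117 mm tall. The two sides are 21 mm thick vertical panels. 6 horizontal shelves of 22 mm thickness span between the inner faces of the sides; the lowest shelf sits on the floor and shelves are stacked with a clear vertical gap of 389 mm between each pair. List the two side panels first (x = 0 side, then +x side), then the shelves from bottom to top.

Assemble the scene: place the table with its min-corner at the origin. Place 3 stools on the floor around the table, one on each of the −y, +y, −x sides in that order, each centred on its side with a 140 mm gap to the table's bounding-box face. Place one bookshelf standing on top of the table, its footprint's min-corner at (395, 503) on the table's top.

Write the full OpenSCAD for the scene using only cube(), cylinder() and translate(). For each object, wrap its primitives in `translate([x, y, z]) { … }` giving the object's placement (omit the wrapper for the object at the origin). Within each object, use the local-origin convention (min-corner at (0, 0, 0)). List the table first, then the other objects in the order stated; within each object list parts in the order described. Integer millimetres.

translate([0, 0, 668]) cube([1738, 870, 50]);
translate([51, 51, 0]) cylinder(h = 668, r = 41);
translate([1687, 51, 0]) cylinder(h = 668, r = 41);
translate([51, 819, 0]) cylinder(h = 668, r = 41);
translate([1687, 819, 0]) cylinder(h = 668, r = 41);
translate([738, -486, 0]) {
  translate([0, 0, 367]) cube([262, 346, 32]);
  cube([38, 38, 367]);
  translate([224, 0, 0]) cube([38, 38, 367]);
  translate([0, 308, 0]) cube([38, 38, 367]);
  translate([224, 308, 0]) cube([38, 38, 367]);
}
translate([738, 1010, 0]) {
  translate([0, 0, 367]) cube([262, 346, 32]);
  cube([38, 38, 367]);
  translate([224, 0, 0]) cube([38, 38, 367]);
  translate([0, 308, 0]) cube([38, 38, 367]);
  translate([224, 308, 0]) cube([38, 38, 367]);
}
translate([-402, 262, 0]) {
  translate([0, 0, 367]) cube([262, 346, 32]);
  cube([38, 38, 367]);
  translate([224, 0, 0]) cube([38, 38, 367]);
  translate([0, 308, 0]) cube([38, 38, 367]);
  translate([224, 308, 0]) cube([38, 38, 367]);
}
translate([395, 503, 718]) {
  cube([21, 303, 2117]);
  translate([643, 0, 0]) cube([21, 303, 2117]);
  translate([21, 0, 0]) cube([622, 303, 22]);
  translate([21, 0, 411]) cube([622, 303, 22]);
  translate([21, 0, 822]) cube([622, 303, 22]);
  translate([21, 0, 1233]) cube([622, 303, 22]);
  translate([21, 0, 1644]) cube([622, 303, 22]);
  translate([21, 0, 2055]) cube([622, 303, 22]);
}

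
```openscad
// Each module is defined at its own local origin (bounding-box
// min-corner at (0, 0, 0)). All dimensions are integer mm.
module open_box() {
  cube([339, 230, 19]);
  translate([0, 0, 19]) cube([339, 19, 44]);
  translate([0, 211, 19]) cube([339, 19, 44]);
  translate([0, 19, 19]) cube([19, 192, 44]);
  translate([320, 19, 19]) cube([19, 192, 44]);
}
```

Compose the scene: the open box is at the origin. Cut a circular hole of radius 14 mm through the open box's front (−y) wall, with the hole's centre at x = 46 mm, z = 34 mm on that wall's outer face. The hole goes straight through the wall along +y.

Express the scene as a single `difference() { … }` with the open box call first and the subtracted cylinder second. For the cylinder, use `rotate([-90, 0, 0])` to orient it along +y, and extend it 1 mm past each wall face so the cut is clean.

difference() {
  open_box();
  translate([46, -1, 34]) rotate([-90, 0, 0]) cylinder(h = 21, r = 14);
}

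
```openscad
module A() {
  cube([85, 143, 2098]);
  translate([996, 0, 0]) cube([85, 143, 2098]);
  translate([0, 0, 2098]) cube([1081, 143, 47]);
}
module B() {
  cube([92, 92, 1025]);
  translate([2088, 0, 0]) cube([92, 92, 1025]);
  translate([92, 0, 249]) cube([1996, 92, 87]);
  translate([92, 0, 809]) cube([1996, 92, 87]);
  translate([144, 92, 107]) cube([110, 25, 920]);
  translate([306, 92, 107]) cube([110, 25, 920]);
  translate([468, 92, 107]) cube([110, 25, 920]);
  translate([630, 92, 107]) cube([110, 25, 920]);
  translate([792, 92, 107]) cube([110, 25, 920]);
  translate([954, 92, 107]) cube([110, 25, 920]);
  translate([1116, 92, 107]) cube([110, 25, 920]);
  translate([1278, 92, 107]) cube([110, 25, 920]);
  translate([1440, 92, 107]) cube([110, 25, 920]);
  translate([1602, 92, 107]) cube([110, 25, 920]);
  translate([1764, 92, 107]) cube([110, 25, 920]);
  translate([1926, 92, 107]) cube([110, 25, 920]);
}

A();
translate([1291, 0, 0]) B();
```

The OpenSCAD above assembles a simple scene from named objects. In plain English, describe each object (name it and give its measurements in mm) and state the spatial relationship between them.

A is a rectangular door frame: two vertical jambs of 85×143 mm section, 2098 mm tall, with a clear opening 911 mm wide between their inner faces. A header 47 mm tall and 143 mm deep lies on top of the jambs and spans the full outside width.

B is a fence section. Two 92×92 mm posts, 1025 mm tall, stand on the floor with a clear span of 1996 mm between their inner faces. Two horizontal rails of 92×87 mm section span the gap between the posts with their undersides at z = 249 mm and z = 809 mm, flush with the posts' −y face. 12 pickets, each 110 mm wide, 25 mm thick and 920 mm tall, are fixed to the +y face of the rails with their bottoms at z = 107 mm, evenly spaced across the span with equal gaps (rounded down to the nearest mm) at the −x end and between each pair — any rounding remainder accumulates at the +x end.

The fence section is on the floor beside the door frame on its +x side.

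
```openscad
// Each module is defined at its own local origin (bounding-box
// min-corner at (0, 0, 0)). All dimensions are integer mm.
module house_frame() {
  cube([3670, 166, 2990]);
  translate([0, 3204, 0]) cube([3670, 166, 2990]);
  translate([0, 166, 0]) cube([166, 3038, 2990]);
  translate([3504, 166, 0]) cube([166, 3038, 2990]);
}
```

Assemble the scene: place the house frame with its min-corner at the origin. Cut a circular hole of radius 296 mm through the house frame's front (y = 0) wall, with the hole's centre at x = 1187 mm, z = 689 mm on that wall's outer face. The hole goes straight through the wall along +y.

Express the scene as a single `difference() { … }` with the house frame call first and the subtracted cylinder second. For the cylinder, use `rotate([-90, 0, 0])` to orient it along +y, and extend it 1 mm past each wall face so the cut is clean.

difference() {
  house_frame();
  translate([1187, -1, 689]) rotate([-90, 0, 0]) cylinder(h = 168, r = 296);
}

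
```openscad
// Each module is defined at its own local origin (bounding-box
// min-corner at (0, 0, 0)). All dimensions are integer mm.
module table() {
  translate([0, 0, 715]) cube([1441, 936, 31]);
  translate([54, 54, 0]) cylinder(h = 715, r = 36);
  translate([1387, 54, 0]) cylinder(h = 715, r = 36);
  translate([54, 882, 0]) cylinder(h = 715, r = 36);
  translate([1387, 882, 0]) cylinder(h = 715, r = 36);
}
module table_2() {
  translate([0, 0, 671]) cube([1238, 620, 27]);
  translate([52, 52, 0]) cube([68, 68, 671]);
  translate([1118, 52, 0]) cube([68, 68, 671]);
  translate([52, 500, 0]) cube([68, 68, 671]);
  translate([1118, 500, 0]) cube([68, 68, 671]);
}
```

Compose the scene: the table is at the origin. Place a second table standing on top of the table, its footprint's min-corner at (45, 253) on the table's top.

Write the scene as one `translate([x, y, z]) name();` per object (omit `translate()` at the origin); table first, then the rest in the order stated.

table();
translate([45, 253, 746]) table_2();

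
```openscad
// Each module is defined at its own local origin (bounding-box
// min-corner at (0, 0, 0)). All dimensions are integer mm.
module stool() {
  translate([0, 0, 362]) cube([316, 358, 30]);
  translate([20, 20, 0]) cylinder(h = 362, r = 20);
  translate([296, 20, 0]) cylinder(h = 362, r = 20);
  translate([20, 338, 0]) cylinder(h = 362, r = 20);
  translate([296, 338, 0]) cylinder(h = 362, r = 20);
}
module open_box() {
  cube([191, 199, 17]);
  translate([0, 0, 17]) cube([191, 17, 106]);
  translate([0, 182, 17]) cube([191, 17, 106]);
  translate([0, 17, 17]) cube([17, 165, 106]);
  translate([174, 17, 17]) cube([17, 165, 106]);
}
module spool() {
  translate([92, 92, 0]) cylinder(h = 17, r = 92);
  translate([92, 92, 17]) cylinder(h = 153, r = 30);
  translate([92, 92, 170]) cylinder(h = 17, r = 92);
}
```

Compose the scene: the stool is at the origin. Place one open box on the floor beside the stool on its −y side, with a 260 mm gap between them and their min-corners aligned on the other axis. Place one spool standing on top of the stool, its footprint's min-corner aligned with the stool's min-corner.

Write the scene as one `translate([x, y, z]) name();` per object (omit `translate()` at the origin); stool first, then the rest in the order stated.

stool();
translate([0, -459, 0]) open_box();
translate([0, 0, 392]) spool();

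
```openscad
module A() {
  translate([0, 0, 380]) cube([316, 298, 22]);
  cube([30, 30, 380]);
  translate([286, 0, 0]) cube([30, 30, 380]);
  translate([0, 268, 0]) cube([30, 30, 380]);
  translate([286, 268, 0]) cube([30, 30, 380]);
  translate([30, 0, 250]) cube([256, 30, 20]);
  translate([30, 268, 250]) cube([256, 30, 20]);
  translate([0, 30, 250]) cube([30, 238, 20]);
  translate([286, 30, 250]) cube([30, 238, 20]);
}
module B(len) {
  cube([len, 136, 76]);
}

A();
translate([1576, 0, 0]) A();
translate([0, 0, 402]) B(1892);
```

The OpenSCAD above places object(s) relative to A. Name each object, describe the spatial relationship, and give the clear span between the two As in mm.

A is a stool. B is a beam. A beam spans the tops of two stools. The clear span between the two stools is 1260 mm.

Second stool starts at x = 1576; first ends at x = 316; clear span = 1576 − 316 = 1260 mm.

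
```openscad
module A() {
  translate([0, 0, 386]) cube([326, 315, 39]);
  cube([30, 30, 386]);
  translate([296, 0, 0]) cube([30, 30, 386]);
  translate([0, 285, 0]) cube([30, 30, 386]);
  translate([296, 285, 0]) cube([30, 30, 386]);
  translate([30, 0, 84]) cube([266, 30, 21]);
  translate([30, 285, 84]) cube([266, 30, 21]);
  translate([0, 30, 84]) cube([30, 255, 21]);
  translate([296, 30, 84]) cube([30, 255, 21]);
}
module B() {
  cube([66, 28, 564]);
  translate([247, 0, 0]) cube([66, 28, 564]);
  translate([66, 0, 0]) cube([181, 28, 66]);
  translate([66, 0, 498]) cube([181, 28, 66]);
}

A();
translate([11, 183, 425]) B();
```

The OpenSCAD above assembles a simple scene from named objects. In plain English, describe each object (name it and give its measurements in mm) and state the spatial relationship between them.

A is a four-legged stool. The seat is 326×315 mm, 39 mm thick, top at z = 425 mm. It stands on four square legs, each 30×30 mm in cross-section, from z = 0 to the seat underside, each flush with a corner of the seat. Four stretchers, 30 mm wide and 21 mm tall, connect adjacent legs with their undersides at z = 84 mm, each running between the inner faces of the legs it joins and aligned with the legs' outer faces on the other axis.

B is a picture frame with a 181×432 mm rectangular opening (x by z) and a uniform 66 mm border on every side. Frame depth is 28 mm along y. It is built from two vertical stiles running the full outside height and two horizontal rails spanning the gap between the stiles.

The picture frame is on top of the stool.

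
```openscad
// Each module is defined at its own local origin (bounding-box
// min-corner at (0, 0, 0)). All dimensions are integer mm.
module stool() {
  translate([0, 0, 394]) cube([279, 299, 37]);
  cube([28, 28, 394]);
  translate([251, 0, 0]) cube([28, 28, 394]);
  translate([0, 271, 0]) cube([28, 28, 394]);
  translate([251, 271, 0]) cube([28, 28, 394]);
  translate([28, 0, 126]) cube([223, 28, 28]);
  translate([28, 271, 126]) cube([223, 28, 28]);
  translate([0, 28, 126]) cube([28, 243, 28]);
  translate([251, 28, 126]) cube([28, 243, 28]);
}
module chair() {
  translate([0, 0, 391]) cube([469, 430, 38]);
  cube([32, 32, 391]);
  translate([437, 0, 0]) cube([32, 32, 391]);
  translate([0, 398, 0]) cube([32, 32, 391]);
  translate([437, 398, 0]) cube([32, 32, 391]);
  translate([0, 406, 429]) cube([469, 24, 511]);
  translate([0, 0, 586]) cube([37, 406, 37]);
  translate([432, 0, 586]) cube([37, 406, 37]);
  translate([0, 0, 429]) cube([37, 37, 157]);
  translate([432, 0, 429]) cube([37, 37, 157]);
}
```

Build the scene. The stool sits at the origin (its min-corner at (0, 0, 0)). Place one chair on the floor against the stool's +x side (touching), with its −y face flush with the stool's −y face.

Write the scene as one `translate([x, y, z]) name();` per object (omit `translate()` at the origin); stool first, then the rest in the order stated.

stool();
translate([279, 0, 0]) chair();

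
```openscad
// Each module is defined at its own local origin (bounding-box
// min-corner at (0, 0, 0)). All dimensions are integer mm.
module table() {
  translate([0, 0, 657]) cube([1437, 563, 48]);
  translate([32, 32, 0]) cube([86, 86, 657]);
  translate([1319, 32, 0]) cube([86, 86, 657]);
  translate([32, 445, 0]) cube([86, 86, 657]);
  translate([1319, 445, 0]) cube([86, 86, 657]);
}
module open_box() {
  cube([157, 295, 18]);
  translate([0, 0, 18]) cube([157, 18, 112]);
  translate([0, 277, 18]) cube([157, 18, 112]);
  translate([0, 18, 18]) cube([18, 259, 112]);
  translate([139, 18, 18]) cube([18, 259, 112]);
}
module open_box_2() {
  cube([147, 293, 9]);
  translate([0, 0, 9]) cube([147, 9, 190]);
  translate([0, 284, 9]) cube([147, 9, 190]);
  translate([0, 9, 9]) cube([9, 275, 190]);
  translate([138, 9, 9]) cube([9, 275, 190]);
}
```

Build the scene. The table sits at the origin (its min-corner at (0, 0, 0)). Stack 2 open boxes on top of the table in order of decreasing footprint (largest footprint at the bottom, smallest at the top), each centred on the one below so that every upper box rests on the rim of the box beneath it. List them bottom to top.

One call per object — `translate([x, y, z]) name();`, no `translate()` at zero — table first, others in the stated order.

table();
translate([640, 134, 705]) open_box();
translate([645, 135, 835]) open_box_2();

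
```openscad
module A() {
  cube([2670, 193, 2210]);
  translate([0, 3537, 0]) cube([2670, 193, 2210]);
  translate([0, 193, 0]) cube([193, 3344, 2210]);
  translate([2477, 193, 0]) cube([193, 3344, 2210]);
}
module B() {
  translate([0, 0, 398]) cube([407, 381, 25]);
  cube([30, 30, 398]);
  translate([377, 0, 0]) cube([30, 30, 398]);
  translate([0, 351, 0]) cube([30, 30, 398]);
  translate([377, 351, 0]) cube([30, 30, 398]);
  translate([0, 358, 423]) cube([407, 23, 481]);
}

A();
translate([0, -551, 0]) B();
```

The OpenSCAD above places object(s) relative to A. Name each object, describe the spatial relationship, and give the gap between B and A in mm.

A is a house frame. B is a chair. The chair is on the floor beside the house frame on its −y side. The gap between the chair and the house frame is 170 mm.

The chair's nearest face is 170 mm from the house frame's −y face.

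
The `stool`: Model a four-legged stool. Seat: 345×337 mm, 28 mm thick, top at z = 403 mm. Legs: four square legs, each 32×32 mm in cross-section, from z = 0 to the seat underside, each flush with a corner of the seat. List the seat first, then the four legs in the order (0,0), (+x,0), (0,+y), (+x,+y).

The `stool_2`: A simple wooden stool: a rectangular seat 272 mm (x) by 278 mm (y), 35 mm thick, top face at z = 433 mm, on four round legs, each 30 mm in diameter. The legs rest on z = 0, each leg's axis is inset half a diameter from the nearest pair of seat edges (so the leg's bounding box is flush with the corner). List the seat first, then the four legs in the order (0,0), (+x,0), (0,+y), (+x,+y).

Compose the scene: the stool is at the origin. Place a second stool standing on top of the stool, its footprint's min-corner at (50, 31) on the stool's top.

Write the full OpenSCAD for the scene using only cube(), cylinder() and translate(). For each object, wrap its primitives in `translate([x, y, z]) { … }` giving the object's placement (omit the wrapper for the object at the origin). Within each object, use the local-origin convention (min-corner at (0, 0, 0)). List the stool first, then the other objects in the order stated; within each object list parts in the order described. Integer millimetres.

translate([0, 0, 375]) cube([345, 337, 28]);
cube([32, 32, 375]);
translate([313, 0, 0]) cube([32, 32, 375]);
translate([0, 305, 0]) cube([32, 32, 375]);
translate([313, 305, 0]) cube([32, 32, 375]);
translate([50, 31, 403]) {
  translate([0, 0, 398]) cube([272, 278, 35]);
  translate([15, 15, 0]) cylinder(h = 398, r = 15);
  translate([257, 15, 0]) cylinder(h = 398, r = 15);
  translate([15, 263, 0]) cylinder(h = 398, r = 15);
  translate([257, 263, 0]) cylinder(h = 398, r = 15);
}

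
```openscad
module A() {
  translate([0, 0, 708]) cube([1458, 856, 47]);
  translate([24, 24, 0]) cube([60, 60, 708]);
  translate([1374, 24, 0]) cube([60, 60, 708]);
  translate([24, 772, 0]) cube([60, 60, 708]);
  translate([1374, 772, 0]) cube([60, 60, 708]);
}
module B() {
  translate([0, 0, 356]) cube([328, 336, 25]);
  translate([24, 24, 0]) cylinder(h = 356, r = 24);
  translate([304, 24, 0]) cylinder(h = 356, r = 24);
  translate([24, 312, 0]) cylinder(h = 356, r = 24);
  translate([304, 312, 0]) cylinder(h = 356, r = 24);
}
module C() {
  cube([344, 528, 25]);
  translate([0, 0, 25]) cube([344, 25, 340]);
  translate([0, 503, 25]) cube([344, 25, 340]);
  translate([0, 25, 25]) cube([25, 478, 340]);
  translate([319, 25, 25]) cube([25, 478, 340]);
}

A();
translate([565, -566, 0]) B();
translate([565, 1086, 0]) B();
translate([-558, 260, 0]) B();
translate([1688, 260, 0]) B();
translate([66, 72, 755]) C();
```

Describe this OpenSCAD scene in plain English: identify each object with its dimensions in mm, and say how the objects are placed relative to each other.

A is a table with a 1458×856 mm rectangular top, 47 mm thick, top surface at z = 755 mm, supported by four 60×60 mm square legs, each inset 24 mm from the nearest pair of top edges, running from the floor.

B is a four-legged stool. The seat is a 328×336×25 mm slab whose top surface is at z = 381 mm; four round legs, each 48 mm in diameter, run from the floor (z = 0) to the underside of the seat, each leg's axis is inset half a diameter from the nearest pair of seat edges (so the leg's bounding box is flush with the corner).

C is an open storage box with external size 344×528×365 mm and wall thickness 25 mm (the base is also 25 mm thick). The base covers the whole footprint; the four walls stand on the base, with the y-facing walls full-width and the x-facing walls fitting between their inner faces.

Four stools sit around the table at the −y, +y, −x, +x sides. The open box is on top of the table.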